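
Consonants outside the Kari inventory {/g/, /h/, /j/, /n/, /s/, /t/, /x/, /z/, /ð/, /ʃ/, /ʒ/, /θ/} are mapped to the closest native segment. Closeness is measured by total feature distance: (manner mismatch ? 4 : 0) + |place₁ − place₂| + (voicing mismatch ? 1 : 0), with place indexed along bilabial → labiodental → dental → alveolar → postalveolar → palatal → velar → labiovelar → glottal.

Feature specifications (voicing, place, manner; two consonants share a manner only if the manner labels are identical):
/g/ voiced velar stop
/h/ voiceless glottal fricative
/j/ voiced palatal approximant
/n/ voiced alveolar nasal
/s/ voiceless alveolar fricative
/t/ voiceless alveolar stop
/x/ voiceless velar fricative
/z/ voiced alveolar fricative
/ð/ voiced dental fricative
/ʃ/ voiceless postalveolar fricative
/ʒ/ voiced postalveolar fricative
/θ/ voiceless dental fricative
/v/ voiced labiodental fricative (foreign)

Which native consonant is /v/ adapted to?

/ð/ is closest: same manner (fricative), place distance 1 (labiodental→dental), same voicing; total 1. Next closest is /z/ at distance 2.

ð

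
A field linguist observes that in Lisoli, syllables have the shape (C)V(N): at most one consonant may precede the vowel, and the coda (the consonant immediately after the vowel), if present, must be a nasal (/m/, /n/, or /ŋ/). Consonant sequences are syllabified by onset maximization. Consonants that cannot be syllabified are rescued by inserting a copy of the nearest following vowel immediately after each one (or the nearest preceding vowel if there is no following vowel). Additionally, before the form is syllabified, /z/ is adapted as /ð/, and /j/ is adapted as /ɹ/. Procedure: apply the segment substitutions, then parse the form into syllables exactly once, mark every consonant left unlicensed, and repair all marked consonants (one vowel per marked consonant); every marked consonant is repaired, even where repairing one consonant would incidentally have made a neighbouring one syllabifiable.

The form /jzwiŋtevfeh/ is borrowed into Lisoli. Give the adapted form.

ɹiðiwiŋtevefehe

Substitution: /j/ → /ɹ/, /z/ → /ð/, giving /ɹðwiŋtevfeh/.
Syllabifying with onset maximization leaves /ɹ/, /ð/, /v/, /h/ stranded (only a nasal (/m/, /n/, or /ŋ/) is licensed in coda position; onsets are limited to one consonant).
Inserting the epenthetic vowel yields /ɹ/ → /ɹi/, /ð/ → /ði/, /v/ → /ve/, /h/ → /he/.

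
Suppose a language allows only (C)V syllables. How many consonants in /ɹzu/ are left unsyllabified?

1

The consonants /ɹ/ cannot be parsed into a legal (C)V syllable (no codas are permitted; onsets are limited to one consonant).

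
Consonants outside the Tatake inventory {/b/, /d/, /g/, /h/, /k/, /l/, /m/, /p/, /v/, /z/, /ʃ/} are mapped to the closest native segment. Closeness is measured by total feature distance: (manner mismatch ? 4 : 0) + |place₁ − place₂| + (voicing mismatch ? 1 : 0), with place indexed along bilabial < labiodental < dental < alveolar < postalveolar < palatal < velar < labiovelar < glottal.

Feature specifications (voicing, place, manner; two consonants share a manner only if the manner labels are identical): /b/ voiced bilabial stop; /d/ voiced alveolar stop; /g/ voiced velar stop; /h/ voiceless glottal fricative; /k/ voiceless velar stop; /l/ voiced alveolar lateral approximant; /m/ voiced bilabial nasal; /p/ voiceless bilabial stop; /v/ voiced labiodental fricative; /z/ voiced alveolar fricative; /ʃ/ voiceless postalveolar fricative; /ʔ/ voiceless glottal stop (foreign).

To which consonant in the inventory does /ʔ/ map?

k

/k/ is closest: same manner (stop), place distance 2 (glottal→velar), same voicing; total 2. Next closest is /g/ at distance 3.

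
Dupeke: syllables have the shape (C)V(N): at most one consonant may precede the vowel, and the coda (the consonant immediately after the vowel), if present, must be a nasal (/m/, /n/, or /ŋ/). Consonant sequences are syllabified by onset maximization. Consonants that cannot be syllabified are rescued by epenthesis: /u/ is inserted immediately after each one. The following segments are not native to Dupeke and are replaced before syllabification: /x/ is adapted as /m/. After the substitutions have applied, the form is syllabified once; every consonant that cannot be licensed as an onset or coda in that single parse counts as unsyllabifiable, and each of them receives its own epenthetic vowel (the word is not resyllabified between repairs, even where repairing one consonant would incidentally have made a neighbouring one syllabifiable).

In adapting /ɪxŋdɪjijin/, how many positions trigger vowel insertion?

After substitution the input is /ɪmŋdɪjijin/.
The unsyllabifiable consonants are /ŋ/; each receives one epenthetic vowel.

1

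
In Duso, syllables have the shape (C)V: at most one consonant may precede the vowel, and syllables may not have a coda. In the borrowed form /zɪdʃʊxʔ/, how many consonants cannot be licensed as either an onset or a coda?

Syllabifying with onset maximization leaves /d/, /x/, /ʔ/ stranded (no codas are permitted; onsets are limited to one consonant).

3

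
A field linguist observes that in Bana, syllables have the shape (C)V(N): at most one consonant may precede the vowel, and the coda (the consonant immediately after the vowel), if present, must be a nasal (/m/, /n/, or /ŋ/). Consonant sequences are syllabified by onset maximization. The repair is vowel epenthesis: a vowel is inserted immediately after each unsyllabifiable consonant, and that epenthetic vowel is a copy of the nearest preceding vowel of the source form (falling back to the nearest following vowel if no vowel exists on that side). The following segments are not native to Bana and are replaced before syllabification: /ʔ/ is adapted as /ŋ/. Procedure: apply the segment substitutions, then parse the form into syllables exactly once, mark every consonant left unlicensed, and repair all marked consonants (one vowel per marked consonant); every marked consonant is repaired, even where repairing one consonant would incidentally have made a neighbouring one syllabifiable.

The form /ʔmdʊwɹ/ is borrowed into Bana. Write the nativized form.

Substitution: /ʔ/ → /ŋ/, giving /ŋmdʊwɹ/.
Under (C)V(N), the unsyllabifiable consonants are /ŋ/, /m/, /w/, /ɹ/ (only a nasal (/m/, /n/, or /ŋ/) is licensed in coda position; onsets are limited to one consonant).
Each unlicensed consonant becomes the onset of a new syllable: /ŋ/ → /ŋʊ/, /m/ → /mʊ/, /w/ → /wʊ/, /ɹ/ → /ɹʊ/.

ŋʊmʊdʊwʊɹʊ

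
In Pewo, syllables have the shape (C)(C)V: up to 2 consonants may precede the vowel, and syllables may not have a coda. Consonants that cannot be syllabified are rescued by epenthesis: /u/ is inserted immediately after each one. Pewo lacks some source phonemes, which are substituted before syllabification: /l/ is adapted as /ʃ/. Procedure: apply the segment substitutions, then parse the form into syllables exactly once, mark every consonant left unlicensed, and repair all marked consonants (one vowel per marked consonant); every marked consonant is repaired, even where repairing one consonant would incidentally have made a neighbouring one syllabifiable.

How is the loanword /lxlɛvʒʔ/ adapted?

Substitution: /l/ → /ʃ/, giving /ʃxʃɛvʒʔ/.
Under (C)(C)V, the unsyllabifiable consonants are /ʃ/, /v/, /ʒ/, /ʔ/ (no codas are permitted; onsets may contain at most 2 consonants).
Epenthesis after each stranded consonant: /ʃ/ → /ʃu/, /v/ → /vu/, /ʒ/ → /ʒu/, /ʔ/ → /ʔu/.

ʃuxʃɛvuʒuʔu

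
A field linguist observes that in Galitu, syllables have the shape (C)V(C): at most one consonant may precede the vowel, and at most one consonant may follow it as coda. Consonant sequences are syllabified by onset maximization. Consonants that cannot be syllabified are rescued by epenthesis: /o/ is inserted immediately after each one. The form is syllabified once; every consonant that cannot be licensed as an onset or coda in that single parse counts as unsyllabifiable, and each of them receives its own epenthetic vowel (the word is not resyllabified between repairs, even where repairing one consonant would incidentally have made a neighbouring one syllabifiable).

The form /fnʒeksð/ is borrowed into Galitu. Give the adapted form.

fonoʒeksoðo

The consonants /f/, /n/, /s/, /ð/ cannot be parsed into a legal (C)V(C) syllable (at most one coda consonant is licensed; onsets are limited to one consonant).
Epenthesis after each stranded consonant: /f/ → /fo/, /n/ → /no/, /s/ → /so/, /ð/ → /ðo/.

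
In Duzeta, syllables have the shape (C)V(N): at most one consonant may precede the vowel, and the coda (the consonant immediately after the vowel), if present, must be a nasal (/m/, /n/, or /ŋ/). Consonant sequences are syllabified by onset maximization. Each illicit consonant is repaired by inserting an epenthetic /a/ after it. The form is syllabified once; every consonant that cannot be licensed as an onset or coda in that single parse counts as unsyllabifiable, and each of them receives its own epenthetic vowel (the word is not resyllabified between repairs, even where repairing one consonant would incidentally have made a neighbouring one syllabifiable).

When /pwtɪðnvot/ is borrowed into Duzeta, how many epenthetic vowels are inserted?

The unsyllabifiable consonants are /p/, /w/, /ð/, /n/, /t/; each receives one epenthetic vowel.

5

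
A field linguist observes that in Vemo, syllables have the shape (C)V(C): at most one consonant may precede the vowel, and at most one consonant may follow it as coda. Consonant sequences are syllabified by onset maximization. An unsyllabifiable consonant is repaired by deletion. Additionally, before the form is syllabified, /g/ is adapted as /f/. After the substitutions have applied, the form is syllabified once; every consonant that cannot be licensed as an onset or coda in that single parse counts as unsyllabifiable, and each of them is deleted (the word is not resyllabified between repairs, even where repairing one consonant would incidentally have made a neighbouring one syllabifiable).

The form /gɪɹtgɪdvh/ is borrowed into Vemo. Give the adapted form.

Substitution: /g/ → /f/, giving /fɪɹtfɪdvh/.
Syllabifying with onset maximization leaves /t/, /v/, /h/ stranded (at most one coda consonant is licensed; onsets are limited to one consonant).
Deletion applies to /t/, /v/, /h/.

fɪɹfɪd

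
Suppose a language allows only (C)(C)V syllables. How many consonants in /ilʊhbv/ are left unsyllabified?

Syllabifying with onset maximization leaves /h/, /b/, /v/ stranded (no codas are permitted; onsets may contain at most 2 consonants).

3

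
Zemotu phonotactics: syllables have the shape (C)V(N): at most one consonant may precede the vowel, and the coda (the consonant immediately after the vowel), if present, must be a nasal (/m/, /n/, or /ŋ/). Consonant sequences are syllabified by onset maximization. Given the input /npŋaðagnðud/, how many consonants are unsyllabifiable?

5

The consonants /n/, /p/, /g/, /n/, /d/ cannot be parsed into a legal (C)V(N) syllable (only a nasal (/m/, /n/, or /ŋ/) is licensed in coda position; onsets are limited to one consonant).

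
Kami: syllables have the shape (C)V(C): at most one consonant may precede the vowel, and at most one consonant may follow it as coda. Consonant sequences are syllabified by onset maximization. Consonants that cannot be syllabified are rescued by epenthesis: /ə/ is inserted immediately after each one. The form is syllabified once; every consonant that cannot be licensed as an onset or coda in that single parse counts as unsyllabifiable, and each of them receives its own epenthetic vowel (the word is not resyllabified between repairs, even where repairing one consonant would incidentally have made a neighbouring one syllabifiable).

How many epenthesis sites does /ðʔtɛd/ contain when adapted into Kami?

2

The unsyllabifiable consonants are /ð/, /ʔ/; each receives one epenthetic vowel.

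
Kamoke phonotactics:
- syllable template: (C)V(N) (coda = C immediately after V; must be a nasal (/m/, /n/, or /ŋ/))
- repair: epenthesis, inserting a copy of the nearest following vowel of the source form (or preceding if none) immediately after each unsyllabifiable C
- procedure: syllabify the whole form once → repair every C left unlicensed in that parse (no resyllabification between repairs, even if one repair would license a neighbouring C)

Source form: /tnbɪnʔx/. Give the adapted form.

The consonants /t/, /n/, /ʔ/, /x/ cannot be parsed into a legal (C)V(N) syllable (only a nasal (/m/, /n/, or /ŋ/) is licensed in coda position; onsets are limited to one consonant).
Epenthesis after each stranded consonant: /t/ → /tɪ/, /n/ → /nɪ/, /ʔ/ → /ʔɪ/, /x/ → /xɪ/.

tɪnɪbɪnʔɪxɪ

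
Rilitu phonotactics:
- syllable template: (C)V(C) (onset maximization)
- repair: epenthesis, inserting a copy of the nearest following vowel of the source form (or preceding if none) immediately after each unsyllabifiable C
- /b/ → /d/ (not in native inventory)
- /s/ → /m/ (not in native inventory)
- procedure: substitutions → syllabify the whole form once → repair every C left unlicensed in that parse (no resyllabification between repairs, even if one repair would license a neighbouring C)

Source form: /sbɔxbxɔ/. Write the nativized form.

mɔdɔxdɔxɔ

Substitution: /s/ → /m/, /b/ → /d/, giving /mdɔxdxɔ/.
Under (C)V(C), the unsyllabifiable consonants are /m/, /d/ (at most one coda consonant is licensed; onsets are limited to one consonant).
Inserting the epenthetic vowel yields /m/ → /mɔ/, /d/ → /dɔ/.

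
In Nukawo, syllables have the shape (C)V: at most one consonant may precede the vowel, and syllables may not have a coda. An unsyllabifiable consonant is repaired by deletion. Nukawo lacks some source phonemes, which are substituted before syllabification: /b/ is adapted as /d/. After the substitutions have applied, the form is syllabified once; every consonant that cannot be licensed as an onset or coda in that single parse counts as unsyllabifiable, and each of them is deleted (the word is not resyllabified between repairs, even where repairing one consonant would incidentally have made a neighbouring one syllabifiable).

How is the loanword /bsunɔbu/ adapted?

Substitution: /b/ → /d/, giving /dsunɔdu/.
Syllabifying with onset maximization leaves /d/ stranded (no codas are permitted; onsets are limited to one consonant).
Each unlicensed consonant is deleted: /d/.

sunɔdu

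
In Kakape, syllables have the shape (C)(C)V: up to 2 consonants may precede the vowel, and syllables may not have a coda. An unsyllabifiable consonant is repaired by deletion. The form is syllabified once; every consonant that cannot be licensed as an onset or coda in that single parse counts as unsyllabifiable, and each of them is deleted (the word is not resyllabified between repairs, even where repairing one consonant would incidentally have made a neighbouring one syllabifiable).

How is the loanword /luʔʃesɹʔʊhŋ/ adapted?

luʔʃeɹʔʊ

Syllabifying with onset maximization leaves /s/, /h/, /ŋ/ stranded (no codas are permitted; onsets may contain at most 2 consonants).
Deleting the stranded consonants removes /s/, /h/, /ŋ/.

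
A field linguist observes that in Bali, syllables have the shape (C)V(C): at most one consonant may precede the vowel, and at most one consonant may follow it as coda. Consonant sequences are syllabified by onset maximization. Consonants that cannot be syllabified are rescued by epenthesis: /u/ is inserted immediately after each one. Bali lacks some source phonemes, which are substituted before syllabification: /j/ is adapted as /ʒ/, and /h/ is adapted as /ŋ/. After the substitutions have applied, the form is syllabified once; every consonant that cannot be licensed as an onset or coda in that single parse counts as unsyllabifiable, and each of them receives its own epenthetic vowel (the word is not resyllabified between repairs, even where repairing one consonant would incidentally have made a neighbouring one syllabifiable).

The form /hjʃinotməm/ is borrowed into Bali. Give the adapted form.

Substitution: /h/ → /ŋ/, /j/ → /ʒ/, giving /ŋʒʃinotməm/.
Syllabifying with onset maximization leaves /ŋ/, /ʒ/ stranded (at most one coda consonant is licensed; onsets are limited to one consonant).
Inserting the epenthetic vowel yields /ŋ/ → /ŋu/, /ʒ/ → /ʒu/.

ŋuʒuʃinotməm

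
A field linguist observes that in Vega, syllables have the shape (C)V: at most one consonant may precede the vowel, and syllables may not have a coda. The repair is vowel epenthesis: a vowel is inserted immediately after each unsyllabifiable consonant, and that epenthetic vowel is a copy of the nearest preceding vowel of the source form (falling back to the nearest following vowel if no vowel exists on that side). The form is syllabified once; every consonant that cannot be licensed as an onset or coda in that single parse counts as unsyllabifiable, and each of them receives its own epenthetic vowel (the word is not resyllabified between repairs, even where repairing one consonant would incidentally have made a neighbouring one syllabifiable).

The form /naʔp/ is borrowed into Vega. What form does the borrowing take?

The consonants /ʔ/, /p/ cannot be parsed into a legal (C)V syllable (no codas are permitted; onsets are limited to one consonant).
Inserting the epenthetic vowel yields /ʔ/ → /ʔa/, /p/ → /pa/.

naʔapa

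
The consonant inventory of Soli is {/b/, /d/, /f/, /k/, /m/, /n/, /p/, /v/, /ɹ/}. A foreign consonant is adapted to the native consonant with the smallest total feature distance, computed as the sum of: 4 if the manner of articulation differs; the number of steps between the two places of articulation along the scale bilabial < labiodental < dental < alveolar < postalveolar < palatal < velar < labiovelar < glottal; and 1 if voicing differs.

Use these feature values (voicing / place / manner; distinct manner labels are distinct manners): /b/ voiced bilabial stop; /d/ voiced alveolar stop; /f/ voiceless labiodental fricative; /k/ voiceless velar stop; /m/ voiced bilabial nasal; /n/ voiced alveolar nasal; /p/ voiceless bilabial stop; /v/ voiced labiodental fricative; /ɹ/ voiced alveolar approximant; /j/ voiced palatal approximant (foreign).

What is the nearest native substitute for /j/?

/ɹ/ is closest: same manner (approximant), place distance 2 (palatal→alveolar), same voicing; total 2. Next closest is /d/ at distance 6.

ɹ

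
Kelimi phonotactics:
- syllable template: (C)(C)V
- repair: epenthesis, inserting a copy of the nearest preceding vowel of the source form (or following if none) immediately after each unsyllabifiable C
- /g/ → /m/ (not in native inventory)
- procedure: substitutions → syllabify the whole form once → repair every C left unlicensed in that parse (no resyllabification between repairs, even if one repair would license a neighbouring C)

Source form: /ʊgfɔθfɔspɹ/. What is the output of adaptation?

ʊmfɔθfɔsɔpɔɹɔ

Substitution: /g/ → /m/, giving /ʊmfɔθfɔspɹ/.
The consonants /s/, /p/, /ɹ/ cannot be parsed into a legal (C)(C)V syllable (no codas are permitted; onsets may contain at most 2 consonants).
Each unlicensed consonant becomes the onset of a new syllable: /s/ → /sɔ/, /p/ → /pɔ/, /ɹ/ → /ɹɔ/.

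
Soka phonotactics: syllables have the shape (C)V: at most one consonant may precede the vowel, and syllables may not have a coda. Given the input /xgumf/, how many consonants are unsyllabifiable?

The consonants /x/, /m/, /f/ cannot be parsed into a legal (C)V syllable (no codas are permitted; onsets are limited to one consonant).

3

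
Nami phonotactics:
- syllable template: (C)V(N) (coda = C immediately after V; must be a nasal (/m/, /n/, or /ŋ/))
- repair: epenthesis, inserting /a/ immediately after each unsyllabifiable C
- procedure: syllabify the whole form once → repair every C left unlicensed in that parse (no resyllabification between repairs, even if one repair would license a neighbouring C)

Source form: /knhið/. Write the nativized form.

kanahiða

Under (C)V(N), the unsyllabifiable consonants are /k/, /n/, /ð/ (only a nasal (/m/, /n/, or /ŋ/) is licensed in coda position; onsets are limited to one consonant).
Inserting the epenthetic vowel yields /k/ → /ka/, /n/ → /na/, /ð/ → /ða/.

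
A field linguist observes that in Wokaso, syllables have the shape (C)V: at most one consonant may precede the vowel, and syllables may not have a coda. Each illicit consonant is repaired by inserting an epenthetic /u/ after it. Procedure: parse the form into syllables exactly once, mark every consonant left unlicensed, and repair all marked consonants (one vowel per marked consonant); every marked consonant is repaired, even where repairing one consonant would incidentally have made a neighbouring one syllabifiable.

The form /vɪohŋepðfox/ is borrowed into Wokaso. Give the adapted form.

The consonants /h/, /p/, /ð/, /x/ cannot be parsed into a legal (C)V syllable (no codas are permitted; onsets are limited to one consonant).
Inserting the epenthetic vowel yields /h/ → /hu/, /p/ → /pu/, /ð/ → /ðu/, /x/ → /xu/.

vɪohuŋepuðufoxu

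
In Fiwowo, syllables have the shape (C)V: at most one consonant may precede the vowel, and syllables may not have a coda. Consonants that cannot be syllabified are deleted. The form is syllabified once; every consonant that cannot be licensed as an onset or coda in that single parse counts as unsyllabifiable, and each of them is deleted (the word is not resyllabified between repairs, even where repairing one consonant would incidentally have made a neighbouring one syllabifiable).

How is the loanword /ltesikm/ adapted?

Under (C)V, the unsyllabifiable consonants are /l/, /k/, /m/ (no codas are permitted; onsets are limited to one consonant).
Deleting the stranded consonants removes /l/, /k/, /m/.

tesi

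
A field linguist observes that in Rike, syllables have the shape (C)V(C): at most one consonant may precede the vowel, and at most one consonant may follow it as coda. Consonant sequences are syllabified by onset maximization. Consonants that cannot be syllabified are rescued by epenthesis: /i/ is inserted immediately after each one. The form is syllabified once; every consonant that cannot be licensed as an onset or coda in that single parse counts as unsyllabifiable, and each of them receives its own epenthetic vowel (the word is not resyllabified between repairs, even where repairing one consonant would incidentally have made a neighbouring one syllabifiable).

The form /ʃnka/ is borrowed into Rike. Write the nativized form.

ʃinika

Under (C)V(C), the unsyllabifiable consonants are /ʃ/, /n/ (at most one coda consonant is licensed; onsets are limited to one consonant).
Inserting the epenthetic vowel yields /ʃ/ → /ʃi/, /n/ → /ni/.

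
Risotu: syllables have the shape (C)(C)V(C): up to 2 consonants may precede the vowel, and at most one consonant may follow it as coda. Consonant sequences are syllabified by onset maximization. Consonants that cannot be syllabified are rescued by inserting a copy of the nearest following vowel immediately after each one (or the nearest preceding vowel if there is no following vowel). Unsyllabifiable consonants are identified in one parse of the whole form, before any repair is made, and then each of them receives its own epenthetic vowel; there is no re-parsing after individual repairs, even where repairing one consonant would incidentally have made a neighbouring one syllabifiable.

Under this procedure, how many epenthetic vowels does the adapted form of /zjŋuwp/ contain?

The unsyllabifiable consonants are /z/, /p/; each receives one epenthetic vowel.

2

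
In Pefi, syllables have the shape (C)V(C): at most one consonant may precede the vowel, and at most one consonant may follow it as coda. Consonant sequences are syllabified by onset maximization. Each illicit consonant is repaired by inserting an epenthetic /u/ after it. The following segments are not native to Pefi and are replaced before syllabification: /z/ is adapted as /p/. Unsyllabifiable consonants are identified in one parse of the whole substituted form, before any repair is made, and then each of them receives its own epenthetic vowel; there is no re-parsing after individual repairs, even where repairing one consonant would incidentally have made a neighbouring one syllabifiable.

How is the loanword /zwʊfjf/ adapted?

puwʊfjufu

Substitution: /z/ → /p/, giving /pwʊfjf/.
The consonants /p/, /j/, /f/ cannot be parsed into a legal (C)V(C) syllable (at most one coda consonant is licensed; onsets are limited to one consonant).
Epenthesis after each stranded consonant: /p/ → /pu/, /j/ → /ju/, /f/ → /fu/.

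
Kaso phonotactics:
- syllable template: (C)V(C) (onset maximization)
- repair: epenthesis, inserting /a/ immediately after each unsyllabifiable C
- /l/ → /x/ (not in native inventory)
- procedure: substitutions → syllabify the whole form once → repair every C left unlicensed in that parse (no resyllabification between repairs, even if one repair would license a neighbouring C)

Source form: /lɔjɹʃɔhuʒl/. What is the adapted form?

Substitution: /l/ → /x/, giving /xɔjɹʃɔhuʒx/.
Syllabifying with onset maximization leaves /ɹ/, /x/ stranded (at most one coda consonant is licensed; onsets are limited to one consonant).
Inserting the epenthetic vowel yields /ɹ/ → /ɹa/, /x/ → /xa/.

xɔjɹaʃɔhuʒxa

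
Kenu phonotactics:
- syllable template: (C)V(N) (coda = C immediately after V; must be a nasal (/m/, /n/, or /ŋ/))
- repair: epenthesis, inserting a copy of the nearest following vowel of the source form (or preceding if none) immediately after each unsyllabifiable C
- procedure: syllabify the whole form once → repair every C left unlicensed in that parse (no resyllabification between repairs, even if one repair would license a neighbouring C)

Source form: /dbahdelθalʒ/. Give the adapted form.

dabahedelaθalaʒa

The consonants /d/, /h/, /l/, /l/, /ʒ/ cannot be parsed into a legal (C)V(N) syllable (only a nasal (/m/, /n/, or /ŋ/) is licensed in coda position; onsets are limited to one consonant).
Epenthesis after each stranded consonant: /d/ → /da/, /h/ → /he/, /l/ → /la/, /l/ → /la/, /ʒ/ → /ʒa/.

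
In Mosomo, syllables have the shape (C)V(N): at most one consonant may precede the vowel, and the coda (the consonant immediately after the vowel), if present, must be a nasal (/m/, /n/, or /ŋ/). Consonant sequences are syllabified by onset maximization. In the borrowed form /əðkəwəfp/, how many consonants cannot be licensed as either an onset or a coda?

Under (C)V(N), the unsyllabifiable consonants are /ð/, /f/, /p/ (only a nasal (/m/, /n/, or /ŋ/) is licensed in coda position; onsets are limited to one consonant).

3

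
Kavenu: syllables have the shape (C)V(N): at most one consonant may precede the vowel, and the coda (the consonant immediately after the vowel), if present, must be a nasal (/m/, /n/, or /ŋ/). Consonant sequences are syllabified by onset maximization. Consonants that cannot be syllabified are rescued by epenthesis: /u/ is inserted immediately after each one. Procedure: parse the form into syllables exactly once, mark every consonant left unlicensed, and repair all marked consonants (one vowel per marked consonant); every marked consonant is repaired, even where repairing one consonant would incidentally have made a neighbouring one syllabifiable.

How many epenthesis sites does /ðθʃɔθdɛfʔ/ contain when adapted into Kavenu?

5

The unsyllabifiable consonants are /ð/, /θ/, /θ/, /f/, /ʔ/; each receives one epenthetic vowel.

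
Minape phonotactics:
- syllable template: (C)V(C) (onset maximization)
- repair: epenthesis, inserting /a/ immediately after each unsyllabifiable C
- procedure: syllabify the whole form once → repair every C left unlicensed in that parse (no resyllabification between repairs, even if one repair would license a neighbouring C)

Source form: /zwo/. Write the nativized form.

zawo

The consonants /z/ cannot be parsed into a legal (C)V(C) syllable (at most one coda consonant is licensed; onsets are limited to one consonant).
Each unlicensed consonant becomes the onset of a new syllable: /z/ → /za/.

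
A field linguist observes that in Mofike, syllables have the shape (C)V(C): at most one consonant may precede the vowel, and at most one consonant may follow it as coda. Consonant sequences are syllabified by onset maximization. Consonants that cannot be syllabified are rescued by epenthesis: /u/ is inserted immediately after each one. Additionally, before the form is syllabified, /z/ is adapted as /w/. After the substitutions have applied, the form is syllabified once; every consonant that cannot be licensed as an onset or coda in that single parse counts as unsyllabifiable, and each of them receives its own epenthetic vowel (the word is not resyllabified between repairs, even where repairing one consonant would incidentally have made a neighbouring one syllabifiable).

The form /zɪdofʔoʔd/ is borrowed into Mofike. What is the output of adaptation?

Substitution: /z/ → /w/, giving /wɪdofʔoʔd/.
The consonants /d/ cannot be parsed into a legal (C)V(C) syllable (at most one coda consonant is licensed; onsets are limited to one consonant).
Epenthesis after each stranded consonant: /d/ → /du/.

wɪdofʔoʔdu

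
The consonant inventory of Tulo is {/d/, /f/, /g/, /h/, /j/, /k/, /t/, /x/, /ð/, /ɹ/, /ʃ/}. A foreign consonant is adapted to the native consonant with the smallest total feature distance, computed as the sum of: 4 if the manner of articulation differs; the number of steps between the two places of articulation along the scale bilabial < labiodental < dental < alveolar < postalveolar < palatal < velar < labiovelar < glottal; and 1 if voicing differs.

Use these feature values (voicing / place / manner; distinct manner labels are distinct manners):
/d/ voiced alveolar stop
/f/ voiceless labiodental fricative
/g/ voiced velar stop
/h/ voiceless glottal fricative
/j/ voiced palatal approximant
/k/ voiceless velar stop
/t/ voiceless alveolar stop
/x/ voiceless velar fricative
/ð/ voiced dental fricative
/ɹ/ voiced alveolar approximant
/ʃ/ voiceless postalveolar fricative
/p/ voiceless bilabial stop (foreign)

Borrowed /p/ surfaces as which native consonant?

/t/ is closest: same manner (stop), place distance 3 (bilabial→alveolar), same voicing; total 3. Next closest is /d/ at distance 4.

t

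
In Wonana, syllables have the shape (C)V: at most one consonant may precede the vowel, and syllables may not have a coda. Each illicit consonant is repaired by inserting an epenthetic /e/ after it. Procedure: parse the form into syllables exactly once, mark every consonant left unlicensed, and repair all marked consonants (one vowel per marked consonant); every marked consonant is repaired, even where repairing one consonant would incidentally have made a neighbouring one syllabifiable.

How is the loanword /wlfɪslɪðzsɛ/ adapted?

welefɪselɪðezesɛ

Under (C)V, the unsyllabifiable consonants are /w/, /l/, /s/, /ð/, /z/ (no codas are permitted; onsets are limited to one consonant).
Each unlicensed consonant becomes the onset of a new syllable: /w/ → /we/, /l/ → /le/, /s/ → /se/, /ð/ → /ðe/, /z/ → /ze/.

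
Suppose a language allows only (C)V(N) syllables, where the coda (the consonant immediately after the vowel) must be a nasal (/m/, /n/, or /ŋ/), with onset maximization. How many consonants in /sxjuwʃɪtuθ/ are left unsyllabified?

4

The consonants /s/, /x/, /w/, /θ/ cannot be parsed into a legal (C)V(N) syllable (only a nasal (/m/, /n/, or /ŋ/) is licensed in coda position; onsets are limited to one consonant).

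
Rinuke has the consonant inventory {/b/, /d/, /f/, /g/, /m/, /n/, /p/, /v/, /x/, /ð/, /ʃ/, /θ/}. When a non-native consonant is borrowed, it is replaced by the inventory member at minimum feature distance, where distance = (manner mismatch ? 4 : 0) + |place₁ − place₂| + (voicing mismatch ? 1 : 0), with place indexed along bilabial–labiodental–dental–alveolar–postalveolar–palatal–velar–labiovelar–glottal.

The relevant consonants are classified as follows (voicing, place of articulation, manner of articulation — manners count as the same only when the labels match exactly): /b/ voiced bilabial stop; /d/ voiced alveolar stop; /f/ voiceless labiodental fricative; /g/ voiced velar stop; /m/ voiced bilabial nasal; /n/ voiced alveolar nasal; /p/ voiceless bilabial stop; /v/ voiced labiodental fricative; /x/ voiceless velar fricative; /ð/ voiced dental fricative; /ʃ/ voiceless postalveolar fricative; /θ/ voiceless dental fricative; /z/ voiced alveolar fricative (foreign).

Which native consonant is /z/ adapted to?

ð

/ð/ is closest: same manner (fricative), place distance 1 (alveolar→dental), same voicing; total 1. Next closest is /v/ at distance 2.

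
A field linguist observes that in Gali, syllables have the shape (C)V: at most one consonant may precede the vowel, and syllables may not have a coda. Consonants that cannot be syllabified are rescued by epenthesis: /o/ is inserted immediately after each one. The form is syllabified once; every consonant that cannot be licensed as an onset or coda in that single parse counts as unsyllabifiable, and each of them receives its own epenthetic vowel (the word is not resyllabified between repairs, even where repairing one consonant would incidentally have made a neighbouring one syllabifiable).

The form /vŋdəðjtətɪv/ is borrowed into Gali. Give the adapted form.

The consonants /v/, /ŋ/, /ð/, /j/, /v/ cannot be parsed into a legal (C)V syllable (no codas are permitted; onsets are limited to one consonant).
Inserting the epenthetic vowel yields /v/ → /vo/, /ŋ/ → /ŋo/, /ð/ → /ðo/, /j/ → /jo/, /v/ → /vo/.

voŋodəðojotətɪvo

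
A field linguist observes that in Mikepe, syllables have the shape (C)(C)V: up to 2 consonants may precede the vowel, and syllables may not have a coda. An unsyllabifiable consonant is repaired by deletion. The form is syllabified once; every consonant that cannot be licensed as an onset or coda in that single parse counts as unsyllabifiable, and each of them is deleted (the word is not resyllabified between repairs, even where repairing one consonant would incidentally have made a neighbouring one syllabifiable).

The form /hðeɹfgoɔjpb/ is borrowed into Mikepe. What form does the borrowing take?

Syllabifying with onset maximization leaves /ɹ/, /j/, /p/, /b/ stranded (no codas are permitted; onsets may contain at most 2 consonants).
Deletion applies to /ɹ/, /j/, /p/, /b/.

hðefgoɔ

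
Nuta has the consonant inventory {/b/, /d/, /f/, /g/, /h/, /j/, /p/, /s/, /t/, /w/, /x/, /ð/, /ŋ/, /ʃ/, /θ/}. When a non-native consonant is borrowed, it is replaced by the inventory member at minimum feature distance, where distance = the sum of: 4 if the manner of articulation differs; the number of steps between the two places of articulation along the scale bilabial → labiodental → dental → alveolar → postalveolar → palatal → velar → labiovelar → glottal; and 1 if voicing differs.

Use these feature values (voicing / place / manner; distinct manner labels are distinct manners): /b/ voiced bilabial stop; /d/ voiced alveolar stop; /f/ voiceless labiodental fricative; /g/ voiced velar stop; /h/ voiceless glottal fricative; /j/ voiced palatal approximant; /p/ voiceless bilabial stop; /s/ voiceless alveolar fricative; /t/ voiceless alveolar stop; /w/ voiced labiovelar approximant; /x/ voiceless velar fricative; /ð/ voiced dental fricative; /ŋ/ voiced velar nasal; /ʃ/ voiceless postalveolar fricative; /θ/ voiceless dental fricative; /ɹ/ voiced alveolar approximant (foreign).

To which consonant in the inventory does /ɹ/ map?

j

/j/ is closest: same manner (approximant), place distance 2 (alveolar→palatal), same voicing; total 2. Next closest is /d/ at distance 4.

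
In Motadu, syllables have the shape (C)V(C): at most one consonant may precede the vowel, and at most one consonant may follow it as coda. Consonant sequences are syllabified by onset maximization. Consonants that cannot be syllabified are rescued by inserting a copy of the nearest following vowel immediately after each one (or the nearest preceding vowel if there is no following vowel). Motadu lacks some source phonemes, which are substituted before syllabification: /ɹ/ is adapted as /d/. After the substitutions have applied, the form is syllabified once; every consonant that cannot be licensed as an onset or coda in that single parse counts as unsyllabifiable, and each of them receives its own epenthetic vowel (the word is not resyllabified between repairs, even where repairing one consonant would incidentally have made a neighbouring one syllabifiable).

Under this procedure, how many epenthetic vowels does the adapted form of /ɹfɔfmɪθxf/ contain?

After substitution the input is /dfɔfmɪθxf/.
The unsyllabifiable consonants are /d/, /x/, /f/; each receives one epenthetic vowel.

3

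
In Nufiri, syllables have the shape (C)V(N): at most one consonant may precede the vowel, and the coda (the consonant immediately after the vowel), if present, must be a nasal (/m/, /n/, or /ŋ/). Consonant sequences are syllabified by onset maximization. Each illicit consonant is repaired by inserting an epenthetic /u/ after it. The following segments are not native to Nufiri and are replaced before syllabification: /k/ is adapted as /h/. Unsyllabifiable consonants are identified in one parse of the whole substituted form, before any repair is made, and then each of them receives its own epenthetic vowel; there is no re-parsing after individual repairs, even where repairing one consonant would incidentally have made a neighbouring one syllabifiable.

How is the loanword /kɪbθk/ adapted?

Substitution: /k/ → /h/, giving /hɪbθh/.
Syllabifying with onset maximization leaves /b/, /θ/, /h/ stranded (only a nasal (/m/, /n/, or /ŋ/) is licensed in coda position; onsets are limited to one consonant).
Inserting the epenthetic vowel yields /b/ → /bu/, /θ/ → /θu/, /h/ → /hu/.

hɪbuθuhu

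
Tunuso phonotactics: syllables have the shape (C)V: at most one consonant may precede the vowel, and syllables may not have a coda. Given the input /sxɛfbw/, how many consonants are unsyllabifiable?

4

Syllabifying with onset maximization leaves /s/, /f/, /b/, /w/ stranded (no codas are permitted; onsets are limited to one consonant).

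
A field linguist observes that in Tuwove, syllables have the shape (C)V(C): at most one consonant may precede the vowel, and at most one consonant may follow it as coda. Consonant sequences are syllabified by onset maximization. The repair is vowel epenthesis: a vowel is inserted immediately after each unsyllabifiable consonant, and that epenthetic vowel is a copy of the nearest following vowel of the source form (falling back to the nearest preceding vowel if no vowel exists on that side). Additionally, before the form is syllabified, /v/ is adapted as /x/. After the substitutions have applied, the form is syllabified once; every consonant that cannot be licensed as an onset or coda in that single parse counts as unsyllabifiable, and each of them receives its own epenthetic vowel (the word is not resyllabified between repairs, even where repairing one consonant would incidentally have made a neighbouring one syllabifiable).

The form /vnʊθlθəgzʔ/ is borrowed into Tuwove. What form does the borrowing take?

Substitution: /v/ → /x/, giving /xnʊθlθəgzʔ/.
Syllabifying with onset maximization leaves /x/, /l/, /z/, /ʔ/ stranded (at most one coda consonant is licensed; onsets are limited to one consonant).
Inserting the epenthetic vowel yields /x/ → /xʊ/, /l/ → /lə/, /z/ → /zə/, /ʔ/ → /ʔə/.

xʊnʊθləθəgzəʔə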